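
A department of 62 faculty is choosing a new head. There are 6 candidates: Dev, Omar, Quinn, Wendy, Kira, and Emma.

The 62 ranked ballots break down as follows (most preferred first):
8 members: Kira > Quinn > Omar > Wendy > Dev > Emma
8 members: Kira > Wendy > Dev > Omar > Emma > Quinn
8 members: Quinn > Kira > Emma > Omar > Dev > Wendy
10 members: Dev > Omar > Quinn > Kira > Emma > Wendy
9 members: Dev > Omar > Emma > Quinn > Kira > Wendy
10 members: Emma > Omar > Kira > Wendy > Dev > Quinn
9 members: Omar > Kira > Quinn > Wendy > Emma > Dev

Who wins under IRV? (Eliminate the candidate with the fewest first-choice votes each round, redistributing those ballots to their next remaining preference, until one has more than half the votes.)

Round 1: Dev 19, Omar 9, Quinn 8, Wendy 0, Kira 16, Emma 10. Wendy eliminated.
Round 2: Dev 19, Omar 9, Quinn 8, Kira 16, Emma 10. Quinn eliminated.
Round 3: Dev 19, Omar 9, Kira 24, Emma 10. Omar eliminated.
Round 4: Dev 19, Kira 33, Emma 10. Kira has a majority (≥32).

Kira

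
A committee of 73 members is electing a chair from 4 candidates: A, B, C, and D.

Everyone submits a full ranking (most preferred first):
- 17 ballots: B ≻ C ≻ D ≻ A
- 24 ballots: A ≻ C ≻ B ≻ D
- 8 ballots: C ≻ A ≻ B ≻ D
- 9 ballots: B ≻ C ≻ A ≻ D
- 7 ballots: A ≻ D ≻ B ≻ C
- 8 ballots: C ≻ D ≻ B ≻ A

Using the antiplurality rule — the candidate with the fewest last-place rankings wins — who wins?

B

Last-place votes: A 25, B 0, C 7, D 41.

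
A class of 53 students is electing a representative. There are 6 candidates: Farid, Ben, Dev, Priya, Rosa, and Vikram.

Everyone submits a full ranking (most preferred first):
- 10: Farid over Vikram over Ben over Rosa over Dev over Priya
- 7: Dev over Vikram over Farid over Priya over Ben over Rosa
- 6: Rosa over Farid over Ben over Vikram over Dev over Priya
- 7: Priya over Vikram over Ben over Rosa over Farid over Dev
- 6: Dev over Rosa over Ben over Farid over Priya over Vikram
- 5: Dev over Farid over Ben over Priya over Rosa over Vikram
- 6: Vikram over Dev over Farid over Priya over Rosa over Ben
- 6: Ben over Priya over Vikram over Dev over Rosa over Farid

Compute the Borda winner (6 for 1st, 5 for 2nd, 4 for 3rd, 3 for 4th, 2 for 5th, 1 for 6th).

Farid: 10×6 + 7×4 + 6×5 + 7×2 + 6×3 + 5×5 + 6×4 + 6×1 = 205
Ben: 10×4 + 7×2 + 6×4 + 7×4 + 6×4 + 5×4 + 6×1 + 6×6 = 192
Dev: 10×2 + 7×6 + 6×2 + 7×1 + 6×6 + 5×6 + 6×5 + 6×3 = 195
Priya: 10×1 + 7×3 + 6×1 + 7×6 + 6×2 + 5×3 + 6×3 + 6×5 = 154
Rosa: 10×3 + 7×1 + 6×6 + 7×3 + 6×5 + 5×2 + 6×2 + 6×2 = 158
Vikram: 10×5 + 7×5 + 6×3 + 7×5 + 6×1 + 5×1 + 6×6 + 6×4 = 209

Vikram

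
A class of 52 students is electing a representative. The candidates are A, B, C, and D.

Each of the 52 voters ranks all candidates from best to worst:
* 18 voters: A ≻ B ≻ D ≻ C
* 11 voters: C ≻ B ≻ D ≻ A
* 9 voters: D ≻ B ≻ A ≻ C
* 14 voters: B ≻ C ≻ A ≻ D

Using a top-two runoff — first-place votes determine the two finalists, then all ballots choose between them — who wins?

Round 1 first-place votes: A 18, B 14, C 11, D 9. A and B advance.
Runoff: A is ranked above B on 18 ballots, B above A on 34.

B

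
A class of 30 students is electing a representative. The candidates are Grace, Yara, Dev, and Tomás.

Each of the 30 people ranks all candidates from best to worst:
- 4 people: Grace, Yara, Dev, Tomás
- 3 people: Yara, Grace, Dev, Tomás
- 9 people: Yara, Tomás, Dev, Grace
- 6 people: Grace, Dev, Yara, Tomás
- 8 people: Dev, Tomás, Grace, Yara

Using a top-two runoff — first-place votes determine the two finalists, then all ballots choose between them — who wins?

Round 1 first-place votes: Grace 10, Yara 12, Dev 8, Tomás 0. Yara and Grace advance.
Runoff: Yara is ranked above Grace on 12 ballots, Grace above Yara on 18.

Grace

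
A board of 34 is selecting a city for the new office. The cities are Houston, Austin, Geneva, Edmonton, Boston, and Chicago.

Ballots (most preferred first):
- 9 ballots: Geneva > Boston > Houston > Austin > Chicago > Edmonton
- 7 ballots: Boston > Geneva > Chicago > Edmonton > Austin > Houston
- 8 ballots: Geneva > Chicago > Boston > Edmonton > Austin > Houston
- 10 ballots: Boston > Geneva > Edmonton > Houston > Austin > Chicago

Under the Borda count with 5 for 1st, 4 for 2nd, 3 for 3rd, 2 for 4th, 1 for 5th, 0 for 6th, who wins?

Geneva

Houston: 9×3 + 7×0 + 8×0 + 10×2 = 47
Austin: 9×2 + 7×1 + 8×1 + 10×1 = 43
Geneva: 9×5 + 7×4 + 8×5 + 10×4 = 153
Edmonton: 9×0 + 7×2 + 8×2 + 10×3 = 60
Boston: 9×4 + 7×5 + 8×3 + 10×5 = 145
Chicago: 9×1 + 7×3 + 8×4 + 10×0 = 62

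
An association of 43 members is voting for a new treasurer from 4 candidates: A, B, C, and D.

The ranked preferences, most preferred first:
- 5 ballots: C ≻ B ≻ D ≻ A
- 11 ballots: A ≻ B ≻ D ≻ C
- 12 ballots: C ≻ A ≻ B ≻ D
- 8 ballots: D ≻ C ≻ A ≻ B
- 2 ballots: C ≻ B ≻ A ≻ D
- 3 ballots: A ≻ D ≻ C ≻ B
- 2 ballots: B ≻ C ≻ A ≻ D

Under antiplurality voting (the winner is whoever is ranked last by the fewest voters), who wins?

Last-place votes: A 5, B 11, C 11, D 16.

A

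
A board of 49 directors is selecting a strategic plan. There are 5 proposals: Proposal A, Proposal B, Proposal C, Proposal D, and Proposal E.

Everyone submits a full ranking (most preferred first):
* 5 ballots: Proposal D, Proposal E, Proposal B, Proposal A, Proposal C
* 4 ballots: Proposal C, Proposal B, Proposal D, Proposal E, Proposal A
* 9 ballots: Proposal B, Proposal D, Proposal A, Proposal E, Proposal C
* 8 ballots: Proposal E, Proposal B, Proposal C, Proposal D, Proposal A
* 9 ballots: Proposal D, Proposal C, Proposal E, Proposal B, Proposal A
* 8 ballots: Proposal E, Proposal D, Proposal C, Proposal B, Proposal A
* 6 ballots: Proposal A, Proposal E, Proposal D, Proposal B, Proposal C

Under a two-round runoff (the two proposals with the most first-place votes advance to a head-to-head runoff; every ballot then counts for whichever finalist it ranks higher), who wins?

Proposal D

Round 1 first-place votes: Proposal A 6, Proposal B 9, Proposal C 4, Proposal D 14, Proposal E 16. Proposal E and Proposal D advance.
Runoff: Proposal E is ranked above Proposal D on 22 ballots, Proposal D above Proposal E on 27.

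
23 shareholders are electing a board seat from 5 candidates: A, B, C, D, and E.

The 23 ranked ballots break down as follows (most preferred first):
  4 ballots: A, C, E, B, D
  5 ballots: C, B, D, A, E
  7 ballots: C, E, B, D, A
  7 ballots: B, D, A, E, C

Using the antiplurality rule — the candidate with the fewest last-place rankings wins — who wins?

B

Last-place votes: A 7, B 0, C 7, D 4, E 5.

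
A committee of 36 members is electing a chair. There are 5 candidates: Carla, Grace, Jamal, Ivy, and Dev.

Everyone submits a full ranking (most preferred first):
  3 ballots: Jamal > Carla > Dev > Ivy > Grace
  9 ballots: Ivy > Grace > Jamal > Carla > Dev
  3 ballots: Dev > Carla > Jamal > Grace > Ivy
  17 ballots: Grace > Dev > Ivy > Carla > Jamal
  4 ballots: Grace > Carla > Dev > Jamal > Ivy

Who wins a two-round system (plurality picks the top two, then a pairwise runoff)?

Round 1 first-place votes: Carla 0, Grace 21, Jamal 3, Ivy 9, Dev 3. Grace and Ivy advance.
Runoff: Grace is ranked above Ivy on 24 ballots, Ivy above Grace on 12.

Grace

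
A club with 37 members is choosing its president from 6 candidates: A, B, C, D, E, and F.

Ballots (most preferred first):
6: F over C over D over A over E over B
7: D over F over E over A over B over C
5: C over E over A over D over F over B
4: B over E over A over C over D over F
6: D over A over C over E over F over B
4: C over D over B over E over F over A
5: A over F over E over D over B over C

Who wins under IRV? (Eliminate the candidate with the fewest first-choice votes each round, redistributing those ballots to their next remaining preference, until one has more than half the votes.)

Round 1: A 5, B 4, C 9, D 13, E 0, F 6. E eliminated.
Round 2: A 5, B 4, C 9, D 13, F 6. B eliminated.
Round 3: A 9, C 9, D 13, F 6. F eliminated.
Round 4: A 9, C 15, D 13. A eliminated.
Round 5: C 19, D 18. C has a majority (≥19).

C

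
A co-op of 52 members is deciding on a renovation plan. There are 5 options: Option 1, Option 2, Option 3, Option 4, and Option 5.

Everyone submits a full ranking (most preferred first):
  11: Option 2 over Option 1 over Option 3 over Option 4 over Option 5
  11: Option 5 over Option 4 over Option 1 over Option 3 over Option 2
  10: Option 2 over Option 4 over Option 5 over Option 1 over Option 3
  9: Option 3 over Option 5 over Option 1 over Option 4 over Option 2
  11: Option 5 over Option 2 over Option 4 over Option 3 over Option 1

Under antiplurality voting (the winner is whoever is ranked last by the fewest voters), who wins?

Option 4

Last-place votes: Option 1 11, Option 2 20, Option 3 10, Option 4 0, Option 5 11.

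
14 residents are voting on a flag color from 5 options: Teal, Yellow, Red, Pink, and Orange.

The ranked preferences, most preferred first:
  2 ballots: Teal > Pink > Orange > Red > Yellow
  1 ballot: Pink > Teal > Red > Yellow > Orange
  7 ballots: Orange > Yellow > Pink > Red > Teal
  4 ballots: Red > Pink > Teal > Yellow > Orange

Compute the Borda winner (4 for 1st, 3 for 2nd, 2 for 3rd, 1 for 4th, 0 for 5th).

Pink

Teal: 2×4 + 1×3 + 7×0 + 4×2 = 19
Yellow: 2×0 + 1×1 + 7×3 + 4×1 = 26
Red: 2×1 + 1×2 + 7×1 + 4×4 = 27
Pink: 2×3 + 1×4 + 7×2 + 4×3 = 36
Orange: 2×2 + 1×0 + 7×4 + 4×0 = 32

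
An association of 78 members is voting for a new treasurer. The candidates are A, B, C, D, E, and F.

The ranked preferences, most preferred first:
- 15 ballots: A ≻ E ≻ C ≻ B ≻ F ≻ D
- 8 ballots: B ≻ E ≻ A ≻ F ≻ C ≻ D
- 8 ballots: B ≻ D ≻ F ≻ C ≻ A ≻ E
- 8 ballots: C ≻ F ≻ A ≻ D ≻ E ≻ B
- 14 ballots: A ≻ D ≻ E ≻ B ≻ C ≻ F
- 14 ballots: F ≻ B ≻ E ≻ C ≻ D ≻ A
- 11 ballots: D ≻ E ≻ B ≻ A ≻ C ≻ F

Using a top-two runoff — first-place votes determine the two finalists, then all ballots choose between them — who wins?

Round 1 first-place votes: A 29, B 16, C 8, D 11, E 0, F 14. A and B advance.
Runoff: A is ranked above B on 37 ballots, B above A on 41.

B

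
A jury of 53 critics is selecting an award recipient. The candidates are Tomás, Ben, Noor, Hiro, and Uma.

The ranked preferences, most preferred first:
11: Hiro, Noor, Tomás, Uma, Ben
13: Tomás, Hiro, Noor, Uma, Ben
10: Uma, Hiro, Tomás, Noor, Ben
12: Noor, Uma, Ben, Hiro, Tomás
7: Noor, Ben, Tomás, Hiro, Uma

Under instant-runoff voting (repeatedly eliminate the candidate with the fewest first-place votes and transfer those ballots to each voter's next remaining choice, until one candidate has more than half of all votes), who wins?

Hiro

Round 1: Tomás 13, Ben 0, Noor 19, Hiro 11, Uma 10. Ben eliminated.
Round 2: Tomás 13, Noor 19, Hiro 11, Uma 10. Uma eliminated.
Round 3: Tomás 13, Noor 19, Hiro 21. Tomás eliminated.
Round 4: Noor 19, Hiro 34. Hiro has a majority (≥27).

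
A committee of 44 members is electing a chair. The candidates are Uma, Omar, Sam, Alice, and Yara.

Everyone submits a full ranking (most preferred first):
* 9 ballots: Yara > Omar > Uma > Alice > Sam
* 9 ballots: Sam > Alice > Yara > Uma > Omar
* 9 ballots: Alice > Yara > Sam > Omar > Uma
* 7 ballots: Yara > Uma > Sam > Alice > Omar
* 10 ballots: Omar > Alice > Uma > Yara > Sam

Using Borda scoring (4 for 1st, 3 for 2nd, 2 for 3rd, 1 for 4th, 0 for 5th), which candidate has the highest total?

Uma: 9×2 + 9×1 + 9×0 + 7×3 + 10×2 = 68
Omar: 9×3 + 9×0 + 9×1 + 7×0 + 10×4 = 76
Sam: 9×0 + 9×4 + 9×2 + 7×2 + 10×0 = 68
Alice: 9×1 + 9×3 + 9×4 + 7×1 + 10×3 = 109
Yara: 9×4 + 9×2 + 9×3 + 7×4 + 10×1 = 119

Yara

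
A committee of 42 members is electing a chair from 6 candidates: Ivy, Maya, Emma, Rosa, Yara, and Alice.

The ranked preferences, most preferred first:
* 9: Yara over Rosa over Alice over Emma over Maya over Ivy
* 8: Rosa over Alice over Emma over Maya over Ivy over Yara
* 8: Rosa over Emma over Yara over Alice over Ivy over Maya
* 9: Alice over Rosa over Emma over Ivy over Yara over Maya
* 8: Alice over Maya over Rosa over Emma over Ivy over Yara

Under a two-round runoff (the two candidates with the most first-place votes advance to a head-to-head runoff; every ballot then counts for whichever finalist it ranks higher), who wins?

Round 1 first-place votes: Ivy 0, Maya 0, Emma 0, Rosa 16, Yara 9, Alice 17. Alice and Rosa advance.
Runoff: Alice is ranked above Rosa on 17 ballots, Rosa above Alice on 25.

Rosa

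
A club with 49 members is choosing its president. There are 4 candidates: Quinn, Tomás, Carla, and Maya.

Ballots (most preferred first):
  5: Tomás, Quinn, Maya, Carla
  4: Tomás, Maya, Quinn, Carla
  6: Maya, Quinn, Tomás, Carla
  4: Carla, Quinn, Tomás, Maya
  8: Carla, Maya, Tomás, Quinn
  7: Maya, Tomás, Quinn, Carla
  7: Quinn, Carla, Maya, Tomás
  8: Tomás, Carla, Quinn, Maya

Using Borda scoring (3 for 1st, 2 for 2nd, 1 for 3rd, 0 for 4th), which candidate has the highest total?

Quinn: 5×2 + 4×1 + 6×2 + 4×2 + 8×0 + 7×1 + 7×3 + 8×1 = 70
Tomás: 5×3 + 4×3 + 6×1 + 4×1 + 8×1 + 7×2 + 7×0 + 8×3 = 83
Carla: 5×0 + 4×0 + 6×0 + 4×3 + 8×3 + 7×0 + 7×2 + 8×2 = 66
Maya: 5×1 + 4×2 + 6×3 + 4×0 + 8×2 + 7×3 + 7×1 + 8×0 = 75

Tomás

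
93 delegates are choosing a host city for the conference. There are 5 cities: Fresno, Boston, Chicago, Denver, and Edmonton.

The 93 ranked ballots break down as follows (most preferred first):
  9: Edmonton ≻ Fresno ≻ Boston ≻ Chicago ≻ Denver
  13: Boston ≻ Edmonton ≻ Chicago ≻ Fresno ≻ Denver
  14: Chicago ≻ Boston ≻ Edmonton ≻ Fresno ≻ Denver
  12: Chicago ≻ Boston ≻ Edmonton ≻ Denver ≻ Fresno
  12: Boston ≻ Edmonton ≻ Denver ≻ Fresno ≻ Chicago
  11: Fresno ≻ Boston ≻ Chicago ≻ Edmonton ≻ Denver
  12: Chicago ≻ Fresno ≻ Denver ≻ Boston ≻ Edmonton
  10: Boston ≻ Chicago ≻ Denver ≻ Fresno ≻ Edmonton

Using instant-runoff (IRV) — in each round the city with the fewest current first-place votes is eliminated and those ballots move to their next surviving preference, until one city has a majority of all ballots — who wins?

Boston

Round 1: Fresno 11, Boston 35, Chicago 38, Denver 0, Edmonton 9. Denver eliminated.
Round 2: Fresno 11, Boston 35, Chicago 38, Edmonton 9. Edmonton eliminated.
Round 3: Fresno 20, Boston 35, Chicago 38. Fresno eliminated.
Round 4: Boston 55, Chicago 38. Boston has a majority (≥47).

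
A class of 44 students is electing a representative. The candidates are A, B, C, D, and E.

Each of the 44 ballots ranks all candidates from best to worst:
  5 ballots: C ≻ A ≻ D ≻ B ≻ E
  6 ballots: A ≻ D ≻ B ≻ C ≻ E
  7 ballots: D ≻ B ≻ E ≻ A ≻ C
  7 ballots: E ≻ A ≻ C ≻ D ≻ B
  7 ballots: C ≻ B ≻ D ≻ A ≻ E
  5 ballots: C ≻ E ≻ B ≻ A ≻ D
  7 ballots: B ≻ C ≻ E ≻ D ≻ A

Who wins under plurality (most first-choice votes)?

C

First-place votes: A 6, B 7, C 17, D 7, E 7.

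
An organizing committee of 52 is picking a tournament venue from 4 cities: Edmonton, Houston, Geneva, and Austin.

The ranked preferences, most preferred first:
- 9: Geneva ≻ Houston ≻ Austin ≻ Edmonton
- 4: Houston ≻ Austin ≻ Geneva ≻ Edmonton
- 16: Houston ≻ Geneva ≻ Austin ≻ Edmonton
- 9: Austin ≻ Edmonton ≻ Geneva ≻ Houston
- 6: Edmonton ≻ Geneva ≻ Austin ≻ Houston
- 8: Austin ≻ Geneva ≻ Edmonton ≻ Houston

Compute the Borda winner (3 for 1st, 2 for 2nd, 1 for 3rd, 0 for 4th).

Edmonton: 9×0 + 4×0 + 16×0 + 9×2 + 6×3 + 8×1 = 44
Houston: 9×2 + 4×3 + 16×3 + 9×0 + 6×0 + 8×0 = 78
Geneva: 9×3 + 4×1 + 16×2 + 9×1 + 6×2 + 8×2 = 100
Austin: 9×1 + 4×2 + 16×1 + 9×3 + 6×1 + 8×3 = 90

Geneva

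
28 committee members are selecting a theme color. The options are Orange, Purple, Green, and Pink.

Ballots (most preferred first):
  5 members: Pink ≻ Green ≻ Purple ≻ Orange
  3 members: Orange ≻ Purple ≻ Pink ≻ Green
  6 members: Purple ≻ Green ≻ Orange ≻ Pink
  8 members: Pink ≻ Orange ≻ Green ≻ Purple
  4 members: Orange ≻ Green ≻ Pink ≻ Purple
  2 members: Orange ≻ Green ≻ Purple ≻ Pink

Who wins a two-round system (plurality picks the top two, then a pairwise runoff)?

Round 1 first-place votes: Orange 9, Purple 6, Green 0, Pink 13. Pink and Orange advance.
Runoff: Pink is ranked above Orange on 13 ballots, Orange above Pink on 15.

Orange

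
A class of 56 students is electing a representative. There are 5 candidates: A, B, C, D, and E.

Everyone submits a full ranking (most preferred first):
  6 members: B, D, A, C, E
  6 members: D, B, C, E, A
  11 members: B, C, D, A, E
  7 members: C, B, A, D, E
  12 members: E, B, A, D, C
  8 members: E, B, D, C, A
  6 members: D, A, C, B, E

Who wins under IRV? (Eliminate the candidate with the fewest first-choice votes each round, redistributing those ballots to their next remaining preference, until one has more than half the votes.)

Round 1: A 0, B 17, C 7, D 12, E 20. A eliminated.
Round 2: B 17, C 7, D 12, E 20. C eliminated.
Round 3: B 24, D 12, E 20. D eliminated.
Round 4: B 36, E 20. B has a majority (≥29).

B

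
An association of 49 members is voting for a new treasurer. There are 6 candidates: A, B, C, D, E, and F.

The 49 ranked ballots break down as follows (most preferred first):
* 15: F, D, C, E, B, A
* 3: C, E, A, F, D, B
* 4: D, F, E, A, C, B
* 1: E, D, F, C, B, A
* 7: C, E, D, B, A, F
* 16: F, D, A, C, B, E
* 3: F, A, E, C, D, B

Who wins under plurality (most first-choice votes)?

F

First-place votes: A 0, B 0, C 10, D 4, E 1, F 34.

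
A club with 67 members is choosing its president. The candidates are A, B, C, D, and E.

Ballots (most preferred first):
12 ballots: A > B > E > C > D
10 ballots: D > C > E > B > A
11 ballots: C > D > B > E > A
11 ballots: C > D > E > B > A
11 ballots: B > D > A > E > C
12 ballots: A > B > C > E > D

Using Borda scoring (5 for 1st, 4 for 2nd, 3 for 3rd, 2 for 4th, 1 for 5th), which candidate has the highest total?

A: 12×5 + 10×1 + 11×1 + 11×1 + 11×3 + 12×5 = 185
B: 12×4 + 10×2 + 11×3 + 11×2 + 11×5 + 12×4 = 226
C: 12×2 + 10×4 + 11×5 + 11×5 + 11×1 + 12×3 = 221
D: 12×1 + 10×5 + 11×4 + 11×4 + 11×4 + 12×1 = 206
E: 12×3 + 10×3 + 11×2 + 11×3 + 11×2 + 12×2 = 167

B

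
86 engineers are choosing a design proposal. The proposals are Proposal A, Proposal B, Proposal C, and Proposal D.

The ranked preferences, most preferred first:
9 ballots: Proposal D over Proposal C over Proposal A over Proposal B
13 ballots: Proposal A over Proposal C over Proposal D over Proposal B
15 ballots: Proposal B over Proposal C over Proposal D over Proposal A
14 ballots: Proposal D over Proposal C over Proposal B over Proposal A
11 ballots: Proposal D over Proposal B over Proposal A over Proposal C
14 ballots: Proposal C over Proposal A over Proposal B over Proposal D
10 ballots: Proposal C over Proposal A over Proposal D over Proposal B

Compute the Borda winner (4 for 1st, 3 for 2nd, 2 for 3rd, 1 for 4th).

Proposal A: 9×2 + 13×4 + 15×1 + 14×1 + 11×2 + 14×3 + 10×3 = 193
Proposal B: 9×1 + 13×1 + 15×4 + 14×2 + 11×3 + 14×2 + 10×1 = 181
Proposal C: 9×3 + 13×3 + 15×3 + 14×3 + 11×1 + 14×4 + 10×4 = 260
Proposal D: 9×4 + 13×2 + 15×2 + 14×4 + 11×4 + 14×1 + 10×2 = 226

Proposal C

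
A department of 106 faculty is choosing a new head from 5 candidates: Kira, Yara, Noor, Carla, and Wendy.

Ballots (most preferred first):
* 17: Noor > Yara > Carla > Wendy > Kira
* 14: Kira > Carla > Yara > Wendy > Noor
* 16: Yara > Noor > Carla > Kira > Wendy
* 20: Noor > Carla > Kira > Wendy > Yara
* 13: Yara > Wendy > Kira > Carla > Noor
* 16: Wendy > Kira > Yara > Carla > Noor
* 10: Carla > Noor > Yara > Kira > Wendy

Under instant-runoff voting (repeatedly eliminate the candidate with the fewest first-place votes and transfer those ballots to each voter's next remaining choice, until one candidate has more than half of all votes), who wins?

Round 1: Kira 14, Yara 29, Noor 37, Carla 10, Wendy 16. Carla eliminated.
Round 2: Kira 14, Yara 29, Noor 47, Wendy 16. Kira eliminated.
Round 3: Yara 43, Noor 47, Wendy 16. Wendy eliminated.
Round 4: Yara 59, Noor 47. Yara has a majority (≥54).

Yara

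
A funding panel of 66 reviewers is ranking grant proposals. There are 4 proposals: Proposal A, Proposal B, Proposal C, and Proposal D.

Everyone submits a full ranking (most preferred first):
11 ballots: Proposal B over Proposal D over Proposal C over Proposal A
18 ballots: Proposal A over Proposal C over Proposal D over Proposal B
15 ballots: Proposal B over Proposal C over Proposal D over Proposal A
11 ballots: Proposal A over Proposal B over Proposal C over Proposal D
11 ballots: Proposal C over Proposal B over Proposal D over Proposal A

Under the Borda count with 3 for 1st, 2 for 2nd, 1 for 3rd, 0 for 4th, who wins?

Proposal B

Proposal A: 11×0 + 18×3 + 15×0 + 11×3 + 11×0 = 87
Proposal B: 11×3 + 18×0 + 15×3 + 11×2 + 11×2 = 122
Proposal C: 11×1 + 18×2 + 15×2 + 11×1 + 11×3 = 121
Proposal D: 11×2 + 18×1 + 15×1 + 11×0 + 11×1 = 66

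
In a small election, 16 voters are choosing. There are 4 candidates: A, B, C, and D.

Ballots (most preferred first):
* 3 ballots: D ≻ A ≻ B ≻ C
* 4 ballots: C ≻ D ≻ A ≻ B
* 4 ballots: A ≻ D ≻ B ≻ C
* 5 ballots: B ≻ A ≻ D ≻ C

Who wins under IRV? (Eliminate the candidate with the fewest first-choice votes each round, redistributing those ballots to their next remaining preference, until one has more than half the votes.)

Round 1: A 4, B 5, C 4, D 3. D eliminated.
Round 2: A 7, B 5, C 4. C eliminated.
Round 3: A 11, B 5. A has a majority (≥9).

A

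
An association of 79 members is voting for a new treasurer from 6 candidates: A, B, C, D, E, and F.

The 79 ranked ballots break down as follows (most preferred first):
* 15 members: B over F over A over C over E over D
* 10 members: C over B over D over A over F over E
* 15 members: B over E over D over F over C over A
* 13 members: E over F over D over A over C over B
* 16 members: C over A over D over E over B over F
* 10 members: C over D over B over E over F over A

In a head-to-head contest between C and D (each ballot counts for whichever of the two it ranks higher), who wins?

C

C is ranked above D on 51 ballots; D above C on 28.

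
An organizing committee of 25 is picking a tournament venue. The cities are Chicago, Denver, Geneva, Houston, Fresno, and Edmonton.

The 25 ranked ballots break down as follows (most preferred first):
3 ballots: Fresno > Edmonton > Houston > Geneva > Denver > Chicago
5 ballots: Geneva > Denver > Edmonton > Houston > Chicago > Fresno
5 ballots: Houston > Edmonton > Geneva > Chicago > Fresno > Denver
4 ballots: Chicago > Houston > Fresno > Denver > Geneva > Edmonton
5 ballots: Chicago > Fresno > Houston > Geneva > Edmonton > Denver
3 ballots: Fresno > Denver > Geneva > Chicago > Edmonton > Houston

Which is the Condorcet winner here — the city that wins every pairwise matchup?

Houston

Houston vs Chicago: 13–12
Houston vs Denver: 17–8
Houston vs Geneva: 17–8
Houston vs Fresno: 14–11
Houston vs Edmonton: 14–11
Houston beats every other city.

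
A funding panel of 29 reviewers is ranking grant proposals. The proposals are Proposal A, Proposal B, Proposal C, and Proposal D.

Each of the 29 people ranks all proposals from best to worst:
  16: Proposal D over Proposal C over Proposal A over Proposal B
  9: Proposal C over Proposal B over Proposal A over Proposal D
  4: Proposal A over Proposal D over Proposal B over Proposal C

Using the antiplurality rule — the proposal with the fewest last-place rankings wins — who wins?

Last-place votes: Proposal A 0, Proposal B 16, Proposal C 4, Proposal D 9.

Proposal A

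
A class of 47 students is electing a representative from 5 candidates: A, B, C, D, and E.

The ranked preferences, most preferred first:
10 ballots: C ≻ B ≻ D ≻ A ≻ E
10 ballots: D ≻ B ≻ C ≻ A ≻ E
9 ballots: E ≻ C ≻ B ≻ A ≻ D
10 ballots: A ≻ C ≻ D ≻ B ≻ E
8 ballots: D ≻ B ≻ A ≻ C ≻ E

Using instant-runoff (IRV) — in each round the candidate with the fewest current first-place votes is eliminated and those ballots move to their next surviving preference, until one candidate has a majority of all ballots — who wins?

C

Round 1: A 10, B 0, C 10, D 18, E 9. B eliminated.
Round 2: A 10, C 10, D 18, E 9. E eliminated.
Round 3: A 10, C 19, D 18. A eliminated.
Round 4: C 29, D 18. C has a majority (≥24).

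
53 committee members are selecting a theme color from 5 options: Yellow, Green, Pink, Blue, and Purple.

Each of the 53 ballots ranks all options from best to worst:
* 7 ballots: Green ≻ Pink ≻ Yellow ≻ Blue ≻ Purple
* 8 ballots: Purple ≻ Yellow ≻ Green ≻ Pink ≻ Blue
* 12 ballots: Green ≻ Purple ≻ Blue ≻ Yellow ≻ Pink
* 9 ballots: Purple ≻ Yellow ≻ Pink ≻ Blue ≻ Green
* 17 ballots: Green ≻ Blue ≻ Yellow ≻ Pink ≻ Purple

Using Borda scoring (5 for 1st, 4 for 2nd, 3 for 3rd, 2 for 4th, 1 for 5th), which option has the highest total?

Green

Yellow: 7×3 + 8×4 + 12×2 + 9×4 + 17×3 = 164
Green: 7×5 + 8×3 + 12×5 + 9×1 + 17×5 = 213
Pink: 7×4 + 8×2 + 12×1 + 9×3 + 17×2 = 117
Blue: 7×2 + 8×1 + 12×3 + 9×2 + 17×4 = 144
Purple: 7×1 + 8×5 + 12×4 + 9×5 + 17×1 = 157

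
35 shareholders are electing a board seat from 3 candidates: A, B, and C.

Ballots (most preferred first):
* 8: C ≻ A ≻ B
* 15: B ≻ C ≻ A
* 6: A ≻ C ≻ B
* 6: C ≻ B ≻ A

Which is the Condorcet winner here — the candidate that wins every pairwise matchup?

C vs A: 29–6
C vs B: 20–15
C beats every other candidate.

C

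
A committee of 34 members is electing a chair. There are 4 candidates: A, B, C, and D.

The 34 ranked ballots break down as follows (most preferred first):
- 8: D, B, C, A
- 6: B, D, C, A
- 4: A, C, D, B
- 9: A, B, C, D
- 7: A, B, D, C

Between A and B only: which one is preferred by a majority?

A

A is ranked above B on 20 ballots; B above A on 14.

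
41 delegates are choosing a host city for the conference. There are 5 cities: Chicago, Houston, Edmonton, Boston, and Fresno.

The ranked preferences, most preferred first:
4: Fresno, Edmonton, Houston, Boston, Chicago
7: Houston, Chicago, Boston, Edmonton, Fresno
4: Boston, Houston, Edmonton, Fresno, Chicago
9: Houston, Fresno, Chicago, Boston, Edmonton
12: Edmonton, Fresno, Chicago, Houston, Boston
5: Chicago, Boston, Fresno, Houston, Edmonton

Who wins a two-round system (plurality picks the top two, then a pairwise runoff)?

Round 1 first-place votes: Chicago 5, Houston 16, Edmonton 12, Boston 4, Fresno 4. Houston and Edmonton advance.
Runoff: Houston is ranked above Edmonton on 25 ballots, Edmonton above Houston on 16.

Houston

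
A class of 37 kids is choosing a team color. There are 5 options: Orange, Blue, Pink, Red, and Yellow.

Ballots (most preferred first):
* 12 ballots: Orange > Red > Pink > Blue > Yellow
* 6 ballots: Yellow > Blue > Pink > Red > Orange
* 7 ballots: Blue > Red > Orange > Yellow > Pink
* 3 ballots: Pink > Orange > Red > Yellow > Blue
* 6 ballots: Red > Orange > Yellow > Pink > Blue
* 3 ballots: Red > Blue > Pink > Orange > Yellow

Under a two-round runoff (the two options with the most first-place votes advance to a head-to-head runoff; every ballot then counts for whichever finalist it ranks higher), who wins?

Round 1 first-place votes: Orange 12, Blue 7, Pink 3, Red 9, Yellow 6. Orange and Red advance.
Runoff: Orange is ranked above Red on 15 ballots, Red above Orange on 22.

Red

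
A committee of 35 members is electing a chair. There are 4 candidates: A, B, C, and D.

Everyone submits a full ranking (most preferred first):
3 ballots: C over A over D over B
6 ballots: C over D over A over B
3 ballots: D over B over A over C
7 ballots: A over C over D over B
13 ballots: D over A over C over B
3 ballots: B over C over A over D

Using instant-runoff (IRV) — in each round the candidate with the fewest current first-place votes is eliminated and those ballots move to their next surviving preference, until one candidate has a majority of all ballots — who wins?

C

Round 1: A 7, B 3, C 9, D 16. B eliminated.
Round 2: A 7, C 12, D 16. A eliminated.
Round 3: C 19, D 16. C has a majority (≥18).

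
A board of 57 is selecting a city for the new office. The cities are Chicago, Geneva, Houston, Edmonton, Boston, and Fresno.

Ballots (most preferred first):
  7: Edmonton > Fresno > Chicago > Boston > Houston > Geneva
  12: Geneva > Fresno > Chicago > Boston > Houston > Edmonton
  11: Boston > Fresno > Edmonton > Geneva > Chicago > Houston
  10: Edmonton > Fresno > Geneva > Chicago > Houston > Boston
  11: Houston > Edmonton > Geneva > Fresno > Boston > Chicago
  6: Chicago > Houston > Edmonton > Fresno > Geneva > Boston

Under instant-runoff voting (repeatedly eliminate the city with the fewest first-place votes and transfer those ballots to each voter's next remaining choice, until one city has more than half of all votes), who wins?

Round 1: Chicago 6, Geneva 12, Houston 11, Edmonton 17, Boston 11, Fresno 0. Fresno eliminated.
Round 2: Chicago 6, Geneva 12, Houston 11, Edmonton 17, Boston 11. Chicago eliminated.
Round 3: Geneva 12, Houston 17, Edmonton 17, Boston 11. Boston eliminated.
Round 4: Geneva 12, Houston 17, Edmonton 28. Geneva eliminated.
Round 5: Houston 29, Edmonton 28. Houston has a majority (≥29).

Houston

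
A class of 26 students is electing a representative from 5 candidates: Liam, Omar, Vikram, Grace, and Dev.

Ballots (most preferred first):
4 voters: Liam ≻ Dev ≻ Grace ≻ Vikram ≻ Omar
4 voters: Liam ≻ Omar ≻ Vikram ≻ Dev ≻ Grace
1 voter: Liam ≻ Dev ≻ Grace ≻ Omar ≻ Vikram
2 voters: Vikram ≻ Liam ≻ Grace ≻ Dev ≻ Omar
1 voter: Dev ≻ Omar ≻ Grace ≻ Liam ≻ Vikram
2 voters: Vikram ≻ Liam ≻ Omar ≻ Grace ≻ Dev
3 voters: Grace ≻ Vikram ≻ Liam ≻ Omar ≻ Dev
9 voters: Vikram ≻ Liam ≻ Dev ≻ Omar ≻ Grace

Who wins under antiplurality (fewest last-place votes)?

Liam

Last-place votes: Liam 0, Omar 6, Vikram 2, Grace 13, Dev 5.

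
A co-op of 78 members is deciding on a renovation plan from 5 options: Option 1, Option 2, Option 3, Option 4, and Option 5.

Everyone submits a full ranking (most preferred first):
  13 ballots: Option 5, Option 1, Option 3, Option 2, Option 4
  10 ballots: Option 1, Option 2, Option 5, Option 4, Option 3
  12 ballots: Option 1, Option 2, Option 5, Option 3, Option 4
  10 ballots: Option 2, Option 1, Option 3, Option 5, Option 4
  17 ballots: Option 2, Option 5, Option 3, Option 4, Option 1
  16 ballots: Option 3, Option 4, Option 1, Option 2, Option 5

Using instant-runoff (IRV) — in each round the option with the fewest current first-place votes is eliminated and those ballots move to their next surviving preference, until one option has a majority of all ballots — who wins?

Option 1

Round 1: Option 1 22, Option 2 27, Option 3 16, Option 4 0, Option 5 13. Option 4 eliminated.
Round 2: Option 1 22, Option 2 27, Option 3 16, Option 5 13. Option 5 eliminated.
Round 3: Option 1 35, Option 2 27, Option 3 16. Option 3 eliminated.
Round 4: Option 1 51, Option 2 27. Option 1 has a majority (≥40).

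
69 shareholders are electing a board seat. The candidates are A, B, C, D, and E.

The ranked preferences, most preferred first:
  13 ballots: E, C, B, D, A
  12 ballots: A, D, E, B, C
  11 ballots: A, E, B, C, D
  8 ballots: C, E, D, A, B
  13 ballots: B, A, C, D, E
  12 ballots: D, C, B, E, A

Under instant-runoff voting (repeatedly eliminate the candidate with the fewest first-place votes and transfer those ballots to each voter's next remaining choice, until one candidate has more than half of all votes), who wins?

Round 1: A 23, B 13, C 8, D 12, E 13. C eliminated.
Round 2: A 23, B 13, D 12, E 21. D eliminated.
Round 3: A 23, B 25, E 21. E eliminated.
Round 4: A 31, B 38. B has a majority (≥35).

B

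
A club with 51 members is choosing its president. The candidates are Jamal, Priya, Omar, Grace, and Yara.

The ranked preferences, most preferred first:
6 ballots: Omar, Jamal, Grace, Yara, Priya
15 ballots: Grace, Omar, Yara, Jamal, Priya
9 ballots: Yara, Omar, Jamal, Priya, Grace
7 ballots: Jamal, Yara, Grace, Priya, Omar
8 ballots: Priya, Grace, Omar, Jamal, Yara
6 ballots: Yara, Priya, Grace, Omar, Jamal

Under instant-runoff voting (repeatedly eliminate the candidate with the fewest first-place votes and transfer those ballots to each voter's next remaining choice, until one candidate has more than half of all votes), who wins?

Round 1: Jamal 7, Priya 8, Omar 6, Grace 15, Yara 15. Omar eliminated.
Round 2: Jamal 13, Priya 8, Grace 15, Yara 15. Priya eliminated.
Round 3: Jamal 13, Grace 23, Yara 15. Jamal eliminated.
Round 4: Grace 29, Yara 22. Grace has a majority (≥26).

Grace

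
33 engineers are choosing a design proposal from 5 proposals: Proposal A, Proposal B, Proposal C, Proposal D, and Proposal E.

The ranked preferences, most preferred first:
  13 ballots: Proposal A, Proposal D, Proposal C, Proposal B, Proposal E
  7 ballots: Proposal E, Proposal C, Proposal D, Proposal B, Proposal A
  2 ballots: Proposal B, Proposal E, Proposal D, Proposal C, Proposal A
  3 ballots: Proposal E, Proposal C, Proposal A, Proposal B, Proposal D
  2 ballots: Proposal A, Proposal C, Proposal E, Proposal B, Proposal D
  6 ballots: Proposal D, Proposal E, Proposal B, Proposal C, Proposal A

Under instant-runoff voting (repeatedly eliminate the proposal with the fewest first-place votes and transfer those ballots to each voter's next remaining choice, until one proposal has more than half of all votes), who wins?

Round 1: Proposal A 15, Proposal B 2, Proposal C 0, Proposal D 6, Proposal E 10. Proposal C eliminated.
Round 2: Proposal A 15, Proposal B 2, Proposal D 6, Proposal E 10. Proposal B eliminated.
Round 3: Proposal A 15, Proposal D 6, Proposal E 12. Proposal D eliminated.
Round 4: Proposal A 15, Proposal E 18. Proposal E has a majority (≥17).

Proposal E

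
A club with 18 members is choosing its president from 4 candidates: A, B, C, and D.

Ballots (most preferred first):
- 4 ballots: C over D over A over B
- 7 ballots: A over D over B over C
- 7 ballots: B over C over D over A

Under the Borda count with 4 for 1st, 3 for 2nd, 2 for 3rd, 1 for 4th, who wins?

A: 4×2 + 7×4 + 7×1 = 43
B: 4×1 + 7×2 + 7×4 = 46
C: 4×4 + 7×1 + 7×3 = 44
D: 4×3 + 7×3 + 7×2 = 47

D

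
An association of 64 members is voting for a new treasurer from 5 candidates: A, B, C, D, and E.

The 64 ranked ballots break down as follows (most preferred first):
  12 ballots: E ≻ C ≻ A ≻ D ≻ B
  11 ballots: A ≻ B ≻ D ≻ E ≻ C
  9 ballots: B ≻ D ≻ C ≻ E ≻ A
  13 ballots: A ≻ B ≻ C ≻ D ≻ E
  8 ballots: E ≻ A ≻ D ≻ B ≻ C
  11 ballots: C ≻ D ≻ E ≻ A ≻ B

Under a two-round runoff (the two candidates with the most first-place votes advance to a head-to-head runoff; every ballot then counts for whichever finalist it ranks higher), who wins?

E

Round 1 first-place votes: A 24, B 9, C 11, D 0, E 20. A and E advance.
Runoff: A is ranked above E on 24 ballots, E above A on 40.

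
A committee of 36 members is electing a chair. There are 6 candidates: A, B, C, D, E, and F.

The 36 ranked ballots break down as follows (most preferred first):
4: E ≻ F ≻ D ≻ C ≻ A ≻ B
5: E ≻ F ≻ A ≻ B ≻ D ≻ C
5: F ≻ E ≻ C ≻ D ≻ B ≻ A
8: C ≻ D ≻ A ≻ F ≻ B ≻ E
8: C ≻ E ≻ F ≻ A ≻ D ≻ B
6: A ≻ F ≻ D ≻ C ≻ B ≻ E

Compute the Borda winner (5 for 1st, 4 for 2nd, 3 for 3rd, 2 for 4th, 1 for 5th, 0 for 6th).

A: 4×1 + 5×3 + 5×0 + 8×3 + 8×2 + 6×5 = 89
B: 4×0 + 5×2 + 5×1 + 8×1 + 8×0 + 6×1 = 29
C: 4×2 + 5×0 + 5×3 + 8×5 + 8×5 + 6×2 = 115
D: 4×3 + 5×1 + 5×2 + 8×4 + 8×1 + 6×3 = 85
E: 4×5 + 5×5 + 5×4 + 8×0 + 8×4 + 6×0 = 97
F: 4×4 + 5×4 + 5×5 + 8×2 + 8×3 + 6×4 = 125

F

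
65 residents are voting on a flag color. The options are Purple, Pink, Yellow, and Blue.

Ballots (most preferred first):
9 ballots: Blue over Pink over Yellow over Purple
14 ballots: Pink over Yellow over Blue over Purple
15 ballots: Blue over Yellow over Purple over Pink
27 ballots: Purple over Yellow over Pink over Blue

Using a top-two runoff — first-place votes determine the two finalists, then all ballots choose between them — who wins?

Round 1 first-place votes: Purple 27, Pink 14, Yellow 0, Blue 24. Purple and Blue advance.
Runoff: Purple is ranked above Blue on 27 ballots, Blue above Purple on 38.

Blue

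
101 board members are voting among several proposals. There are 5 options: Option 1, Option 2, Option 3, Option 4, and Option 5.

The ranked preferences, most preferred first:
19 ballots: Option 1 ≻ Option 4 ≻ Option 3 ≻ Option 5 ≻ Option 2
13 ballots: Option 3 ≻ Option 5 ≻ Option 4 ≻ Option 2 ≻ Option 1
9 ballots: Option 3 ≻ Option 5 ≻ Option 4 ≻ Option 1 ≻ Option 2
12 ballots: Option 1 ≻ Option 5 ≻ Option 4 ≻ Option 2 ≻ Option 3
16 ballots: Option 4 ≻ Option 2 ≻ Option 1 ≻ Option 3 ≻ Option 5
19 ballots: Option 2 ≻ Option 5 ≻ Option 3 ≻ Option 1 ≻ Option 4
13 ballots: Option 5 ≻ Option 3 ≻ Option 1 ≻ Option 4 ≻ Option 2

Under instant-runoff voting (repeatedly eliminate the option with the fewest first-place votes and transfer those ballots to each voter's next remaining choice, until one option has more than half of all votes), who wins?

Round 1: Option 1 31, Option 2 19, Option 3 22, Option 4 16, Option 5 13. Option 5 eliminated.
Round 2: Option 1 31, Option 2 19, Option 3 35, Option 4 16. Option 4 eliminated.
Round 3: Option 1 31, Option 2 35, Option 3 35. Option 1 eliminated.
Round 4: Option 2 47, Option 3 54. Option 3 has a majority (≥51).

Option 3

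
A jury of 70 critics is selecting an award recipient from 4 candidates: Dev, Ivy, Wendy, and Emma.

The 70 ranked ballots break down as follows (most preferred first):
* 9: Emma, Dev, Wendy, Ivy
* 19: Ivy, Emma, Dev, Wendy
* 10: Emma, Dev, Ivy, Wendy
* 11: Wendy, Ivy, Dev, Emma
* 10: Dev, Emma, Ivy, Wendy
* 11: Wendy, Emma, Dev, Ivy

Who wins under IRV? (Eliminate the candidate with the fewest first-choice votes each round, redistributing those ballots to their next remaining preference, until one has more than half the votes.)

Emma

Round 1: Dev 10, Ivy 19, Wendy 22, Emma 19. Dev eliminated.
Round 2: Ivy 19, Wendy 22, Emma 29. Ivy eliminated.
Round 3: Wendy 22, Emma 48. Emma has a majority (≥36).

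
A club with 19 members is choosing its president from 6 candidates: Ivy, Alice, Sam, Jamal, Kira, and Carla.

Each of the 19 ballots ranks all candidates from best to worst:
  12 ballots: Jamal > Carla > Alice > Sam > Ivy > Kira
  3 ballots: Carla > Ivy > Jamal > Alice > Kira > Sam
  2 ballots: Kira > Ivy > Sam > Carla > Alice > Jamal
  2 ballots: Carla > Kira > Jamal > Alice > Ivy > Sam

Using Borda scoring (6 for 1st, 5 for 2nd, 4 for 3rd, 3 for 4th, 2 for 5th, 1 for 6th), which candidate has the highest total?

Ivy: 12×2 + 3×5 + 2×5 + 2×2 = 53
Alice: 12×4 + 3×3 + 2×2 + 2×3 = 67
Sam: 12×3 + 3×1 + 2×4 + 2×1 = 49
Jamal: 12×6 + 3×4 + 2×1 + 2×4 = 94
Kira: 12×1 + 3×2 + 2×6 + 2×5 = 40
Carla: 12×5 + 3×6 + 2×3 + 2×6 = 96

Carla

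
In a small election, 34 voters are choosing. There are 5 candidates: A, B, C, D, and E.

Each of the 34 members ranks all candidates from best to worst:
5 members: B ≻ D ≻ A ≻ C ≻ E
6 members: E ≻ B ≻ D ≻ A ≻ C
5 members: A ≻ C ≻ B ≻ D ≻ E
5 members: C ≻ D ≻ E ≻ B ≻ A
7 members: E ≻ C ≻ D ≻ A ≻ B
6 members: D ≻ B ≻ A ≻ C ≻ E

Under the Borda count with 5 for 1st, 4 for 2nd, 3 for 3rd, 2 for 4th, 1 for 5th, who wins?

D

A: 5×3 + 6×2 + 5×5 + 5×1 + 7×2 + 6×3 = 89
B: 5×5 + 6×4 + 5×3 + 5×2 + 7×1 + 6×4 = 105
C: 5×2 + 6×1 + 5×4 + 5×5 + 7×4 + 6×2 = 101
D: 5×4 + 6×3 + 5×2 + 5×4 + 7×3 + 6×5 = 119
E: 5×1 + 6×5 + 5×1 + 5×3 + 7×5 + 6×1 = 96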